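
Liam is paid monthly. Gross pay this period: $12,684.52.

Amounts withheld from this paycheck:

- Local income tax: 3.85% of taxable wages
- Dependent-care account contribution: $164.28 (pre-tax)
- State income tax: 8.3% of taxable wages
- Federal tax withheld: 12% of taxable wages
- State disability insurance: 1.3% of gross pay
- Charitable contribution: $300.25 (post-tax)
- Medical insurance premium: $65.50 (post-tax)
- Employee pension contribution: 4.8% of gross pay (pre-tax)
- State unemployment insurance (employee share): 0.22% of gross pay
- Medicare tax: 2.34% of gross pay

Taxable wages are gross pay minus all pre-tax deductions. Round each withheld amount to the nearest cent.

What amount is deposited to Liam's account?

Dependent-care account contribution: $164.28
Employee pension contribution: $12,684.52 × 0.048 = $608.86
Pre-tax total = $164.28 + $608.86 = $773.14
Taxable wages = $12,684.52 − $773.14 = $11,911.38
State income tax: $11,911.38 × 0.083 = $988.64
Federal tax withheld: $11,911.38 × 0.12 = $1,429.37
Local income tax: $11,911.38 × 0.0385 = $458.59
State disability insurance: $12,684.52 × 0.013 = $164.90
State unemployment insurance (employee share): $12,684.52 × 0.0022 = $27.91
Medicare tax: $12,684.52 × 0.0234 = $296.82
Charitable contribution: $300.25
Medical insurance premium: $65.50
Total deductions = $164.28 + $608.86 + $988.64 + $1,429.37 + $458.59 + $164.90 + $27.91 + $296.82 + $300.25 + $65.50 = $4,505.12
Net pay = $12,684.52 − $4,505.12 = $8,179.40

$8,179.40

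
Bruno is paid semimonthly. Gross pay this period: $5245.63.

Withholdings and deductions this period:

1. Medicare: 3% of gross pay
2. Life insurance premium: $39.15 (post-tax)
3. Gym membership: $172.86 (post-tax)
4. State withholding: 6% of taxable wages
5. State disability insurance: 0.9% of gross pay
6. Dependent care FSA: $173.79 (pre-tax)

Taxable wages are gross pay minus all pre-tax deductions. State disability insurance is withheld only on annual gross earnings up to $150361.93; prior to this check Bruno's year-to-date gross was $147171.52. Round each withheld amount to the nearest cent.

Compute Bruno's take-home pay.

$4369.44

Dependent care FSA: $173.79
Taxable wages = $5245.63 − $173.79 = $5071.84
State withholding: $5071.84 × 0.06 = $304.31
State disability insurance: only $150361.93 − $147171.52 = $3190.41 of this check is subject → $3190.41 × 0.009 = $28.71
Medicare: $5245.63 × 0.03 = $157.37
Life insurance premium: $39.15
Gym membership: $172.86
Total deductions = $173.79 + $304.31 + $28.71 + $157.37 + $39.15 + $172.86 = $876.19
Net pay = $5245.63 − $876.19 = $4369.44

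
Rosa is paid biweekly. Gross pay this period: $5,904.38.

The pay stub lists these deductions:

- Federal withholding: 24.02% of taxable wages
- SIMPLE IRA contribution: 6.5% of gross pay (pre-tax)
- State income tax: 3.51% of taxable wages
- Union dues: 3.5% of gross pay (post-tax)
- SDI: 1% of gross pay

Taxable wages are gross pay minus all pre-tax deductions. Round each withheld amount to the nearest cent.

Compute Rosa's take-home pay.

$3,735.09

SIMPLE IRA contribution: $5,904.38 × 0.065 = $383.78
Taxable wages = $5,904.38 − $383.78 = $5,520.60
State income tax: $5,520.60 × 0.0351 = $193.77
Federal withholding: $5,520.60 × 0.2402 = $1,326.05
SDI: $5,904.38 × 0.01 = $59.04
Union dues: $5,904.38 × 0.035 = $206.65
Total deductions = $383.78 + $193.77 + $1,326.05 + $59.04 + $206.65 = $2,169.29
Net pay = $5,904.38 − $2,169.29 = $3,735.09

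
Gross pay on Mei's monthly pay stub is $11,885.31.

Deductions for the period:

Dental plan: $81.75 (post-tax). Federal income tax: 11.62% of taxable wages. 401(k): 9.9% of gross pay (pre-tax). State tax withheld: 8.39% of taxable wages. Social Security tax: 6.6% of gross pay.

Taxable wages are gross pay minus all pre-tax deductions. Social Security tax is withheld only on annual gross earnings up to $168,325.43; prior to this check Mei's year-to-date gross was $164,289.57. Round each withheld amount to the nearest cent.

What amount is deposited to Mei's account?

401(k): $11,885.31 × 0.099 = $1,176.65
Taxable wages = $11,885.31 − $1,176.65 = $10,708.66
Federal income tax: $10,708.66 × 0.1162 = $1,244.35
State tax withheld: $10,708.66 × 0.0839 = $898.46
Social Security tax: only $168,325.43 − $164,289.57 = $4,035.86 of this check is subject → $4,035.86 × 0.066 = $266.37
Dental plan: $81.75
Total deductions = $1,176.65 + $1,244.35 + $898.46 + $266.37 + $81.75 = $3,667.58
Net pay = $11,885.31 − $3,667.58 = $8,217.73

$8,217.73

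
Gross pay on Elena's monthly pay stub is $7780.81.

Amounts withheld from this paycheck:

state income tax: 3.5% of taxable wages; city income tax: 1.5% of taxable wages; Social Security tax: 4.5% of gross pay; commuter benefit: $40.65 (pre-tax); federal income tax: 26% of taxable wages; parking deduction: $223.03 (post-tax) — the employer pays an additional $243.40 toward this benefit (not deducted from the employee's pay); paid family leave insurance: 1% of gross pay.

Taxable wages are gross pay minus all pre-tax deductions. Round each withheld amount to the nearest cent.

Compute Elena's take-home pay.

Commuter benefit: $40.65
Taxable wages = $7780.81 − $40.65 = $7740.16
Federal income tax: $7740.16 × 0.26 = $2012.44
City income tax: $7740.16 × 0.015 = $116.10
State income tax: $7740.16 × 0.035 = $270.91
Paid family leave insurance: $7780.81 × 0.01 = $77.81
Social Security tax: $7780.81 × 0.045 = $350.14
Parking deduction: $223.03
(Employer's $243.40 toward parking deduction is not withheld from the employee.)
Total deductions = $40.65 + $2012.44 + $116.10 + $270.91 + $77.81 + $350.14 + $223.03 = $3091.08
Net pay = $7780.81 − $3091.08 = $4689.73

$4689.73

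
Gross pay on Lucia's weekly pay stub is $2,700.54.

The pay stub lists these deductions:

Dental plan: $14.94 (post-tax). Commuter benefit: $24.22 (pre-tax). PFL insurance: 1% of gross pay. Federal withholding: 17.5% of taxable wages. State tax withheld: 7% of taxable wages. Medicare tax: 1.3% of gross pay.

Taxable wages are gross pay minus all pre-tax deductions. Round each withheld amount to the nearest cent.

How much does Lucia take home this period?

$1,943.56

Commuter benefit: $24.22
Taxable wages = $2,700.54 − $24.22 = $2,676.32
Federal withholding: $2,676.32 × 0.175 = $468.36
State tax withheld: $2,676.32 × 0.07 = $187.34
Medicare tax: $2,700.54 × 0.013 = $35.11
PFL insurance: $2,700.54 × 0.01 = $27.01
Dental plan: $14.94
Total deductions = $24.22 + $468.36 + $187.34 + $35.11 + $27.01 + $14.94 = $756.98
Net pay = $2,700.54 − $756.98 = $1,943.56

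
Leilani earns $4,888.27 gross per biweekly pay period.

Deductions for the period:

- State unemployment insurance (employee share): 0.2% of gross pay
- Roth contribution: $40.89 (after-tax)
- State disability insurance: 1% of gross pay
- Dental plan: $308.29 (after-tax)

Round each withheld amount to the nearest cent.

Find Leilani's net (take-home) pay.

State disability insurance: $4,888.27 × 0.01 = $48.88
State unemployment insurance (employee share): $4,888.27 × 0.002 = $9.78
Roth contribution: $40.89
Dental plan: $308.29
Total deductions = $48.88 + $9.78 + $40.89 + $308.29 = $407.84
Net pay = $4,888.27 − $407.84 = $4,480.43

$4,480.43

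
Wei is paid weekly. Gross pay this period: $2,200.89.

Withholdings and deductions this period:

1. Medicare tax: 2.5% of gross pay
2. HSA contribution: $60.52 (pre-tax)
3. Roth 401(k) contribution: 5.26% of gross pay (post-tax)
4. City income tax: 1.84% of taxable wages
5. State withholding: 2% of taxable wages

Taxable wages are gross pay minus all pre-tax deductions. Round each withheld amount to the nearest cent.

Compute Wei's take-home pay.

$1,887.39

HSA contribution: $60.52
Taxable wages = $2,200.89 − $60.52 = $2,140.37
City income tax: $2,140.37 × 0.0184 = $39.38
State withholding: $2,140.37 × 0.02 = $42.81
Medicare tax: $2,200.89 × 0.025 = $55.02
Roth 401(k) contribution: $2,200.89 × 0.0526 = $115.77
Total deductions = $60.52 + $39.38 + $42.81 + $55.02 + $115.77 = $313.50
Net pay = $2,200.89 − $313.50 = $1,887.39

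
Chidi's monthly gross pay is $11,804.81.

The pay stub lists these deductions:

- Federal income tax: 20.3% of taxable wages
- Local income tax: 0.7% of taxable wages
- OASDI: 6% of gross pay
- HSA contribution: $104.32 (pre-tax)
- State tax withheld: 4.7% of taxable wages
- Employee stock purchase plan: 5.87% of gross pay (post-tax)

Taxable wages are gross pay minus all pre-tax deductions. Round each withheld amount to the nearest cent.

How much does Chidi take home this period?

HSA contribution: $104.32
Taxable wages = $11,804.81 − $104.32 = $11,700.49
State tax withheld: $11,700.49 × 0.047 = $549.92
Federal income tax: $11,700.49 × 0.203 = $2,375.20
Local income tax: $11,700.49 × 0.007 = $81.90
OASDI: $11,804.81 × 0.06 = $708.29
Employee stock purchase plan: $11,804.81 × 0.0587 = $692.94
Total deductions = $104.32 + $549.92 + $2,375.20 + $81.90 + $708.29 + $692.94 = $4,512.57
Net pay = $11,804.81 − $4,512.57 = $7,292.24

$7,292.24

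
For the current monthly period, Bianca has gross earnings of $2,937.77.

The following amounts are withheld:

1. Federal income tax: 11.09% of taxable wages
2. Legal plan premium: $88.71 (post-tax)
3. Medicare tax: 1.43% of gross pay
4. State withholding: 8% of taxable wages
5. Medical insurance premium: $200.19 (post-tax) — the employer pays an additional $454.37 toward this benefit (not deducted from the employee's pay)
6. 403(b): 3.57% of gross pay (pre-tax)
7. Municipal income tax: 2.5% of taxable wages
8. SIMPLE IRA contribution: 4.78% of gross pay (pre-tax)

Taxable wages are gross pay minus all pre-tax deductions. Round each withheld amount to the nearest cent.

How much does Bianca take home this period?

403(b): $2,937.77 × 0.0357 = $104.88
SIMPLE IRA contribution: $2,937.77 × 0.0478 = $140.43
Pre-tax total = $104.88 + $140.43 = $245.31
Taxable wages = $2,937.77 − $245.31 = $2,692.46
Federal income tax: $2,692.46 × 0.1109 = $298.59
State withholding: $2,692.46 × 0.08 = $215.40
Municipal income tax: $2,692.46 × 0.025 = $67.31
Medicare tax: $2,937.77 × 0.0143 = $42.01
Medical insurance premium: $200.19
Legal plan premium: $88.71
(Employer's $454.37 toward medical insurance premium is not withheld from the employee.)
Total deductions = $104.88 + $140.43 + $298.59 + $215.40 + $67.31 + $42.01 + $200.19 + $88.71 = $1,157.52
Net pay = $2,937.77 − $1,157.52 = $1,780.25

$1,780.25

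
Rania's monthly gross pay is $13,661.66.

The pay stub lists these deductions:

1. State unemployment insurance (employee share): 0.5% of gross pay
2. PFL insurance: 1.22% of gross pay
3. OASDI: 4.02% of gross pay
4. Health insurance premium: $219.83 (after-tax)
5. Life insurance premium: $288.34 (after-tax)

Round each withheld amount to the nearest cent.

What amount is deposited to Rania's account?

$12,369.31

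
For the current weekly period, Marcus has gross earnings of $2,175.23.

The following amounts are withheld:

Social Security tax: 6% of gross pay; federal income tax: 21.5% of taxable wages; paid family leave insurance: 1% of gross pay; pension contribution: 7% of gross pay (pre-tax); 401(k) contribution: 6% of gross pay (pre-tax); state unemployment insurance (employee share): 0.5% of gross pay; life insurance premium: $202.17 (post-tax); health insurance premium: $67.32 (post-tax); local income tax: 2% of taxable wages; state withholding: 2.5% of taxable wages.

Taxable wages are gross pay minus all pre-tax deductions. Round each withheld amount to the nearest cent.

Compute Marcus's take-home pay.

401(k) contribution: $2,175.23 × 0.06 = $130.51
Pension contribution: $2,175.23 × 0.07 = $152.27
Pre-tax total = $130.51 + $152.27 = $282.78
Taxable wages = $2,175.23 − $282.78 = $1,892.45
State withholding: $1,892.45 × 0.025 = $47.31
Federal income tax: $1,892.45 × 0.215 = $406.88
Local income tax: $1,892.45 × 0.02 = $37.85
Paid family leave insurance: $2,175.23 × 0.01 = $21.75
State unemployment insurance (employee share): $2,175.23 × 0.005 = $10.88
Social Security tax: $2,175.23 × 0.06 = $130.51
Health insurance premium: $67.32
Life insurance premium: $202.17
Total deductions = $130.51 + $152.27 + $47.31 + $406.88 + $37.85 + $21.75 + $10.88 + $130.51 + $67.32 + $202.17 = $1,207.45
Net pay = $2,175.23 − $1,207.45 = $967.78

$967.78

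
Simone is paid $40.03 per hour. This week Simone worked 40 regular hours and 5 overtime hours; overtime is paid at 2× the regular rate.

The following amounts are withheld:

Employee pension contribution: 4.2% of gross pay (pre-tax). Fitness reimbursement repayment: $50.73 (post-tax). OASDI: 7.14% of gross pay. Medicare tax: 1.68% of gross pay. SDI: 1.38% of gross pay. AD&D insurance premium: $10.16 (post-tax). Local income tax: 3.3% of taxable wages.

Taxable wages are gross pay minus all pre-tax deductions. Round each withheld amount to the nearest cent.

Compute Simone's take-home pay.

Regular pay: 40 × $40.03 = $1,601.20
Overtime pay: 5 × $40.03 × 2 = $400.30
Gross pay = $1,601.20 + $400.30 = $2,001.50
Employee pension contribution: $2,001.50 × 0.042 = $84.06
Taxable wages = $2,001.50 − $84.06 = $1,917.44
Local income tax: $1,917.44 × 0.033 = $63.28
OASDI: $2,001.50 × 0.0714 = $142.91
Medicare tax: $2,001.50 × 0.0168 = $33.63
SDI: $2,001.50 × 0.0138 = $27.62
Fitness reimbursement repayment: $50.73
AD&D insurance premium: $10.16
Total deductions = $84.06 + $63.28 + $142.91 + $33.63 + $27.62 + $50.73 + $10.16 = $412.39
Net pay = $2,001.50 − $412.39 = $1,589.11

$1,589.11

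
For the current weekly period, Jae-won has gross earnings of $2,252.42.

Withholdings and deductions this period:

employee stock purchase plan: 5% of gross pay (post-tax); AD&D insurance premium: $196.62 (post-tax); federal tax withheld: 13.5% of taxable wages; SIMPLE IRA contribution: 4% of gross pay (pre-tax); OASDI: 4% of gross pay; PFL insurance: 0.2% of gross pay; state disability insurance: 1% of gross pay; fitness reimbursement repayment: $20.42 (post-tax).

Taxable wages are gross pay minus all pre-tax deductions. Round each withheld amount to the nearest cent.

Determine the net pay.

SIMPLE IRA contribution: $2,252.42 × 0.04 = $90.10
Taxable wages = $2,252.42 − $90.10 = $2,162.32
Federal tax withheld: $2,162.32 × 0.135 = $291.91
State disability insurance: $2,252.42 × 0.01 = $22.52
OASDI: $2,252.42 × 0.04 = $90.10
PFL insurance: $2,252.42 × 0.002 = $4.50
AD&D insurance premium: $196.62
Employee stock purchase plan: $2,252.42 × 0.05 = $112.62
Fitness reimbursement repayment: $20.42
Total deductions = $90.10 + $291.91 + $22.52 + $90.10 + $4.50 + $196.62 + $112.62 + $20.42 = $828.79
Net pay = $2,252.42 − $828.79 = $1,423.63

$1,423.63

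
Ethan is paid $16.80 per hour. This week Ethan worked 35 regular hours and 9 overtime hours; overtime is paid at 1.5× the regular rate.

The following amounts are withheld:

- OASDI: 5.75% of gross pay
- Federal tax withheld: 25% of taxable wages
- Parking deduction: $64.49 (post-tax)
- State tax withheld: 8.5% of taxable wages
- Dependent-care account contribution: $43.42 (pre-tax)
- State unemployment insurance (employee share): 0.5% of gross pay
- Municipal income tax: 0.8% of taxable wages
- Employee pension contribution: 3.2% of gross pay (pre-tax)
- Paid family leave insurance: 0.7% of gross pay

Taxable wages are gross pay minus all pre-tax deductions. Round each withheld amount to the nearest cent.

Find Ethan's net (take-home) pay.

$368.56

Regular pay: 35 × $16.80 = $588.00
Overtime pay: 9 × $16.80 × 1.5 = $226.80
Gross pay = $588.00 + $226.80 = $814.80
Dependent-care account contribution: $43.42
Employee pension contribution: $814.80 × 0.032 = $26.07
Pre-tax total = $43.42 + $26.07 = $69.49
Taxable wages = $814.80 − $69.49 = $745.31
State tax withheld: $745.31 × 0.085 = $63.35
Federal tax withheld: $745.31 × 0.25 = $186.33
Municipal income tax: $745.31 × 0.008 = $5.96
State unemployment insurance (employee share): $814.80 × 0.005 = $4.07
Paid family leave insurance: $814.80 × 0.007 = $5.70
OASDI: $814.80 × 0.0575 = $46.85
Parking deduction: $64.49
Total deductions = $43.42 + $26.07 + $63.35 + $186.33 + $5.96 + $4.07 + $5.70 + $46.85 + $64.49 = $446.24
Net pay = $814.80 − $446.24 = $368.56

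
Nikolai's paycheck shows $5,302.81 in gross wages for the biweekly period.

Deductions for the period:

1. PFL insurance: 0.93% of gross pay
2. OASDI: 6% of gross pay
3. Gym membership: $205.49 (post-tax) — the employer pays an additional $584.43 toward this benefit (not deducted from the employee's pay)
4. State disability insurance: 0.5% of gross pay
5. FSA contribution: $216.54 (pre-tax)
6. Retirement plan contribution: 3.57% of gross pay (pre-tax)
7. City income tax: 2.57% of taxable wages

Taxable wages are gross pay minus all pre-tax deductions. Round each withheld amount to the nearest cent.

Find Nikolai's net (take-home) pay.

$4,171.62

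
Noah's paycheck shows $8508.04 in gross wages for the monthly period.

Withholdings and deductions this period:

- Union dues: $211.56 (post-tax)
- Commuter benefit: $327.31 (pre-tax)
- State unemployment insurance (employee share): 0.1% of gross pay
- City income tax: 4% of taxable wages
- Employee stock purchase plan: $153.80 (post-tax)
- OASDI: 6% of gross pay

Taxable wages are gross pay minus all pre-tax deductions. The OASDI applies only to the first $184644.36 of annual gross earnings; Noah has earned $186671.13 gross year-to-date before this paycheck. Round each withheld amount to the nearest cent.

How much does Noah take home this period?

Commuter benefit: $327.31
Taxable wages = $8508.04 − $327.31 = $8180.73
City income tax: $8180.73 × 0.04 = $327.23
State unemployment insurance (employee share): $8508.04 × 0.001 = $8.51
OASDI: annual cap $184644.36 already reached (YTD $186671.13), so $0.00
Union dues: $211.56
Employee stock purchase plan: $153.80
Total deductions = $327.31 + $327.23 + $8.51 + $0.00 + $211.56 + $153.80 = $1028.41
Net pay = $8508.04 − $1028.41 = $7479.63

$7479.63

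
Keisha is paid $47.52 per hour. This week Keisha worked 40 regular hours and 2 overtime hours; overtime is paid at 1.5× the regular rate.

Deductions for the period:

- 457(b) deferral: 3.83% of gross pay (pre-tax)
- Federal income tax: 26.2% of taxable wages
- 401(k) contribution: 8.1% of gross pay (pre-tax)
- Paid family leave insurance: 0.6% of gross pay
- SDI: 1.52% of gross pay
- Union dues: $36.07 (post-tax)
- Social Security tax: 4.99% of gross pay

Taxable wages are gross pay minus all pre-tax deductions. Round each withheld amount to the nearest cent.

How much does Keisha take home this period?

Regular pay: 40 × $47.52 = $1900.80
Overtime pay: 2 × $47.52 × 1.5 = $142.56
Gross pay = $1900.80 + $142.56 = $2043.36
401(k) contribution: $2043.36 × 0.081 = $165.51
457(b) deferral: $2043.36 × 0.0383 = $78.26
Pre-tax total = $165.51 + $78.26 = $243.77
Taxable wages = $2043.36 − $243.77 = $1799.59
Federal income tax: $1799.59 × 0.262 = $471.49
SDI: $2043.36 × 0.0152 = $31.06
Paid family leave insurance: $2043.36 × 0.006 = $12.26
Social Security tax: $2043.36 × 0.0499 = $101.96
Union dues: $36.07
Total deductions = $165.51 + $78.26 + $471.49 + $31.06 + $12.26 + $101.96 + $36.07 = $896.61
Net pay = $2043.36 − $896.61 = $1146.75

$1146.75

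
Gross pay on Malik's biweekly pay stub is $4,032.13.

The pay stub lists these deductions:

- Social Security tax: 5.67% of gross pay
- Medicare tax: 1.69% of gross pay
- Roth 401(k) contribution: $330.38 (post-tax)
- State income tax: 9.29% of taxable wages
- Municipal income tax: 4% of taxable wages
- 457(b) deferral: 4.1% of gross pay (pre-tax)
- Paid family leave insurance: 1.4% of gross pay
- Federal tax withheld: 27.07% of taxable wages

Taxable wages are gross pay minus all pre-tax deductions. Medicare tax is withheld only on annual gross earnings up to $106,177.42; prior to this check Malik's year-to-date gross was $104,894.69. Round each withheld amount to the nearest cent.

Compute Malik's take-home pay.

$1,669.03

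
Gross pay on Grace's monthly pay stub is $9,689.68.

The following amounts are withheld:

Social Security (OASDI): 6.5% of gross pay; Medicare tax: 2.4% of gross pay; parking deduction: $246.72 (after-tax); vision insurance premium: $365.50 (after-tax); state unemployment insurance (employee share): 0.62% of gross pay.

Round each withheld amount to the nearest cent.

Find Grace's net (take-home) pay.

$8,155.00

State unemployment insurance (employee share): $9,689.68 × 0.0062 = $60.08
Medicare tax: $9,689.68 × 0.024 = $232.55
Social Security (OASDI): $9,689.68 × 0.065 = $629.83
Parking deduction: $246.72
Vision insurance premium: $365.50
Total deductions = $60.08 + $232.55 + $629.83 + $246.72 + $365.50 = $1,534.68
Net pay = $9,689.68 − $1,534.68 = $8,155.00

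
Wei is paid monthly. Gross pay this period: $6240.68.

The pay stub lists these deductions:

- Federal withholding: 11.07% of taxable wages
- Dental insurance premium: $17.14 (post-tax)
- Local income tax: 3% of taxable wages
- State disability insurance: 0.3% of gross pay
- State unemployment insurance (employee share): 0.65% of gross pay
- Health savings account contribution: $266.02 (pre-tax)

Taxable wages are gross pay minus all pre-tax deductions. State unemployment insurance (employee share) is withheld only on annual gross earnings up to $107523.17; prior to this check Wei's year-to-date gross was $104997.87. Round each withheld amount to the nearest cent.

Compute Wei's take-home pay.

$5081.76

Health savings account contribution: $266.02
Taxable wages = $6240.68 − $266.02 = $5974.66
Local income tax: $5974.66 × 0.03 = $179.24
Federal withholding: $5974.66 × 0.1107 = $661.39
State unemployment insurance (employee share): only $107523.17 − $104997.87 = $2525.30 of this check is subject → $2525.30 × 0.0065 = $16.41
State disability insurance: $6240.68 × 0.003 = $18.72
Dental insurance premium: $17.14
Total deductions = $266.02 + $179.24 + $661.39 + $16.41 + $18.72 + $17.14 = $1158.92
Net pay = $6240.68 − $1158.92 = $5081.76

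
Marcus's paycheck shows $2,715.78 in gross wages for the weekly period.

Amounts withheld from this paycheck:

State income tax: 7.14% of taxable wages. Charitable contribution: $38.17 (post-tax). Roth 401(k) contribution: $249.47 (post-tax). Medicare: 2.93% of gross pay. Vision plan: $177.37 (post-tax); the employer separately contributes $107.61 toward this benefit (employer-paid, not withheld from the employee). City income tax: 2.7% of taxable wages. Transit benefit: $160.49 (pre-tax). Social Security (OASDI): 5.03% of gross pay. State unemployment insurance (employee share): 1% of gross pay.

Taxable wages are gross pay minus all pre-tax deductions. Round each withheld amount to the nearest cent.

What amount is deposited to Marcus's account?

Transit benefit: $160.49
Taxable wages = $2,715.78 − $160.49 = $2,555.29
City income tax: $2,555.29 × 0.027 = $68.99
State income tax: $2,555.29 × 0.0714 = $182.45
Social Security (OASDI): $2,715.78 × 0.0503 = $136.60
State unemployment insurance (employee share): $2,715.78 × 0.01 = $27.16
Medicare: $2,715.78 × 0.0293 = $79.57
Vision plan: $177.37
Roth 401(k) contribution: $249.47
Charitable contribution: $38.17
(Employer's $107.61 toward vision plan is not withheld from the employee.)
Total deductions = $160.49 + $68.99 + $182.45 + $136.60 + $27.16 + $79.57 + $177.37 + $249.47 + $38.17 = $1,120.27
Net pay = $2,715.78 − $1,120.27 = $1,595.51

$1,595.51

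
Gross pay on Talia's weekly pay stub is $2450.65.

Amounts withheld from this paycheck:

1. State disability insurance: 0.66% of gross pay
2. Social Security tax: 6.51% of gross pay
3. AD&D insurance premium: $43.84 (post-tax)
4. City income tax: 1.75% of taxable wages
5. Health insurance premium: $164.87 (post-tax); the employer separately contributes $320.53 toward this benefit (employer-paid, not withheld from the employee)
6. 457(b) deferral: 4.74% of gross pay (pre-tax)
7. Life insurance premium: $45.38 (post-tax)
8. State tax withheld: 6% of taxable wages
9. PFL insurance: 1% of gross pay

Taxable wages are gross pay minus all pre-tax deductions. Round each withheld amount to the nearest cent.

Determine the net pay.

457(b) deferral: $2450.65 × 0.0474 = $116.16
Taxable wages = $2450.65 − $116.16 = $2334.49
State tax withheld: $2334.49 × 0.06 = $140.07
City income tax: $2334.49 × 0.0175 = $40.85
State disability insurance: $2450.65 × 0.0066 = $16.17
PFL insurance: $2450.65 × 0.01 = $24.51
Social Security tax: $2450.65 × 0.0651 = $159.54
Health insurance premium: $164.87
Life insurance premium: $45.38
AD&D insurance premium: $43.84
(Employer's $320.53 toward health insurance premium is not withheld from the employee.)
Total deductions = $116.16 + $140.07 + $40.85 + $16.17 + $24.51 + $159.54 + $164.87 + $45.38 + $43.84 = $751.39
Net pay = $2450.65 − $751.39 = $1699.26

$1699.26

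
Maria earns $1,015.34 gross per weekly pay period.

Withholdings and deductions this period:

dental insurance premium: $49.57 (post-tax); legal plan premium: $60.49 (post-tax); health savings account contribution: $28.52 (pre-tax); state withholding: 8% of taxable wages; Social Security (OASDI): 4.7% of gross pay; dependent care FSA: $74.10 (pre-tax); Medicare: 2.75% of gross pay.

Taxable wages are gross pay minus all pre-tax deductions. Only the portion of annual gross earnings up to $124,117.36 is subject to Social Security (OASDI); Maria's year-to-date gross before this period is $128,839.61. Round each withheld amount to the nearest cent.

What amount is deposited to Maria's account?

Dependent care FSA: $74.10
Health savings account contribution: $28.52
Pre-tax total = $74.10 + $28.52 = $102.62
Taxable wages = $1,015.34 − $102.62 = $912.72
State withholding: $912.72 × 0.08 = $73.02
Medicare: $1,015.34 × 0.0275 = $27.92
Social Security (OASDI): annual cap $124,117.36 already reached (YTD $128,839.61), so $0.00
Dental insurance premium: $49.57
Legal plan premium: $60.49
Total deductions = $74.10 + $28.52 + $73.02 + $27.92 + $0.00 + $49.57 + $60.49 = $313.62
Net pay = $1,015.34 − $313.62 = $701.72

$701.72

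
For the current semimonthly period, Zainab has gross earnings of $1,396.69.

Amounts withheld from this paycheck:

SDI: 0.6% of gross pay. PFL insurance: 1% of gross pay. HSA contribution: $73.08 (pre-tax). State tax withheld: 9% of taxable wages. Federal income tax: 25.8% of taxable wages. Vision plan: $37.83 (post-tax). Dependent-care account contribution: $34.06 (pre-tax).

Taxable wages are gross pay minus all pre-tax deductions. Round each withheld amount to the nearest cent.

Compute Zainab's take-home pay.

Dependent-care account contribution: $34.06
HSA contribution: $73.08
Pre-tax total = $34.06 + $73.08 = $107.14
Taxable wages = $1,396.69 − $107.14 = $1,289.55
Federal income tax: $1,289.55 × 0.258 = $332.70
State tax withheld: $1,289.55 × 0.09 = $116.06
PFL insurance: $1,396.69 × 0.01 = $13.97
SDI: $1,396.69 × 0.006 = $8.38
Vision plan: $37.83
Total deductions = $34.06 + $73.08 + $332.70 + $116.06 + $13.97 + $8.38 + $37.83 = $616.08
Net pay = $1,396.69 − $616.08 = $780.61

$780.61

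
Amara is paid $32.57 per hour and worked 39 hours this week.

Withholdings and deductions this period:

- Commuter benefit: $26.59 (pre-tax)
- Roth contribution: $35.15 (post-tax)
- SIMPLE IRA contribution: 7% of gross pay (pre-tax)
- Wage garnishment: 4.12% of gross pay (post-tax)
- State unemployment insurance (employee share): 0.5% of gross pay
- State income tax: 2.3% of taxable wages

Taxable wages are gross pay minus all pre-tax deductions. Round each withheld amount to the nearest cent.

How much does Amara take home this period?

$1034.33

Gross pay: 39 × $32.57 = $1270.23
SIMPLE IRA contribution: $1270.23 × 0.07 = $88.92
Commuter benefit: $26.59
Pre-tax total = $88.92 + $26.59 = $115.51
Taxable wages = $1270.23 − $115.51 = $1154.72
State income tax: $1154.72 × 0.023 = $26.56
State unemployment insurance (employee share): $1270.23 × 0.005 = $6.35
Wage garnishment: $1270.23 × 0.0412 = $52.33
Roth contribution: $35.15
Total deductions = $88.92 + $26.59 + $26.56 + $6.35 + $52.33 + $35.15 = $235.90
Net pay = $1270.23 − $235.90 = $1034.33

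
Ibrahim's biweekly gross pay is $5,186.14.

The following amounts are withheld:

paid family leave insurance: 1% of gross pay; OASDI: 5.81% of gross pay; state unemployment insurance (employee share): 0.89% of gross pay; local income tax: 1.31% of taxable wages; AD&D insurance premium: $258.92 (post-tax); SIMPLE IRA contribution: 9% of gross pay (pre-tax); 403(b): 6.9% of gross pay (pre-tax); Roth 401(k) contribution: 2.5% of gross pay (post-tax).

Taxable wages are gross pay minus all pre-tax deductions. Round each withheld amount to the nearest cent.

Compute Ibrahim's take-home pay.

SIMPLE IRA contribution: $5,186.14 × 0.09 = $466.75
403(b): $5,186.14 × 0.069 = $357.84
Pre-tax total = $466.75 + $357.84 = $824.59
Taxable wages = $5,186.14 − $824.59 = $4,361.55
Local income tax: $4,361.55 × 0.0131 = $57.14
State unemployment insurance (employee share): $5,186.14 × 0.0089 = $46.16
OASDI: $5,186.14 × 0.0581 = $301.31
Paid family leave insurance: $5,186.14 × 0.01 = $51.86
Roth 401(k) contribution: $5,186.14 × 0.025 = $129.65
AD&D insurance premium: $258.92
Total deductions = $466.75 + $357.84 + $57.14 + $46.16 + $301.31 + $51.86 + $129.65 + $258.92 = $1,669.63
Net pay = $5,186.14 − $1,669.63 = $3,516.51

$3,516.51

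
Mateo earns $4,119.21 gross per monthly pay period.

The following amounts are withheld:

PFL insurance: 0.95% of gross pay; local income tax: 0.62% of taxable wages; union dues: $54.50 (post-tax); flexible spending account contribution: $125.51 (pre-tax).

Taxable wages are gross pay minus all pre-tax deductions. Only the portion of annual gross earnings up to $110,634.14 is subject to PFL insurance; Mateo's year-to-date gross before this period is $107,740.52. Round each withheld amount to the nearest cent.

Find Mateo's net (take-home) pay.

Flexible spending account contribution: $125.51
Taxable wages = $4,119.21 − $125.51 = $3,993.70
Local income tax: $3,993.70 × 0.0062 = $24.76
PFL insurance: only $110,634.14 − $107,740.52 = $2,893.62 of this check is subject → $2,893.62 × 0.0095 = $27.49
Union dues: $54.50
Total deductions = $125.51 + $24.76 + $27.49 + $54.50 = $232.26
Net pay = $4,119.21 − $232.26 = $3,886.95

$3,886.95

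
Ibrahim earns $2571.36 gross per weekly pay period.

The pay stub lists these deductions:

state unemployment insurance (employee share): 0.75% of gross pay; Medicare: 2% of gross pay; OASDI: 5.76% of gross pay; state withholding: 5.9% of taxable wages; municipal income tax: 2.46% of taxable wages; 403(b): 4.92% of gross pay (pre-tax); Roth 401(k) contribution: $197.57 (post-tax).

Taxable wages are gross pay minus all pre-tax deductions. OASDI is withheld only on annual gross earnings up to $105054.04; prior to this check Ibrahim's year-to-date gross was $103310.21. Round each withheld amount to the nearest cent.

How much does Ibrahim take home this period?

$1871.73

403(b): $2571.36 × 0.0492 = $126.51
Taxable wages = $2571.36 − $126.51 = $2444.85
State withholding: $2444.85 × 0.059 = $144.25
Municipal income tax: $2444.85 × 0.0246 = $60.14
Medicare: $2571.36 × 0.02 = $51.43
OASDI: only $105054.04 − $103310.21 = $1743.83 of this check is subject → $1743.83 × 0.0576 = $100.44
State unemployment insurance (employee share): $2571.36 × 0.0075 = $19.29
Roth 401(k) contribution: $197.57
Total deductions = $126.51 + $144.25 + $60.14 + $51.43 + $100.44 + $19.29 + $197.57 = $699.63
Net pay = $2571.36 − $699.63 = $1871.73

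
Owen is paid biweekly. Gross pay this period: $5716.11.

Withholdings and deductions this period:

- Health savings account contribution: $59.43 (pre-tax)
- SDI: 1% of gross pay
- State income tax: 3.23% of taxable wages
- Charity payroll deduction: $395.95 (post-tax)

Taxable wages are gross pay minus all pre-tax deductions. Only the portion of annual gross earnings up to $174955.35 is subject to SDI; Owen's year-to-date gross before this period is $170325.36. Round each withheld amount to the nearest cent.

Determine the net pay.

$5031.72

Health savings account contribution: $59.43
Taxable wages = $5716.11 − $59.43 = $5656.68
State income tax: $5656.68 × 0.0323 = $182.71
SDI: only $174955.35 − $170325.36 = $4629.99 of this check is subject → $4629.99 × 0.01 = $46.30
Charity payroll deduction: $395.95
Total deductions = $59.43 + $182.71 + $46.30 + $395.95 = $684.39
Net pay = $5716.11 − $684.39 = $5031.72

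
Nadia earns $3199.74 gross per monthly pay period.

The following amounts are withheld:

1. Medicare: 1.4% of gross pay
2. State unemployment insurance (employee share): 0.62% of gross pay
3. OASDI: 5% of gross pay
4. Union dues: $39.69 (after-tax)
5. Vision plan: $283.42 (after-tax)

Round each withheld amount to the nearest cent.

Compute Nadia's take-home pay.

OASDI: $3199.74 × 0.05 = $159.99
State unemployment insurance (employee share): $3199.74 × 0.0062 = $19.84
Medicare: $3199.74 × 0.014 = $44.80
Vision plan: $283.42
Union dues: $39.69
Total deductions = $159.99 + $19.84 + $44.80 + $283.42 + $39.69 = $547.74
Net pay = $3199.74 − $547.74 = $2652.00

$2652.00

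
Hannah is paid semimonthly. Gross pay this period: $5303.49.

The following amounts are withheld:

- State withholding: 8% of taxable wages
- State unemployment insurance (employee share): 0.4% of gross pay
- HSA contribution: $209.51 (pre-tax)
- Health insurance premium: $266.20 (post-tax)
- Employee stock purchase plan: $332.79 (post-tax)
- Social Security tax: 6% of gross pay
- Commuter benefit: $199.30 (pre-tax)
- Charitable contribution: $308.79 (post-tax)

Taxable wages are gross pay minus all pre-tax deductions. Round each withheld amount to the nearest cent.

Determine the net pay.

$3255.91

HSA contribution: $209.51
Commuter benefit: $199.30
Pre-tax total = $209.51 + $199.30 = $408.81
Taxable wages = $5303.49 − $408.81 = $4894.68
State withholding: $4894.68 × 0.08 = $391.57
Social Security tax: $5303.49 × 0.06 = $318.21
State unemployment insurance (employee share): $5303.49 × 0.004 = $21.21
Health insurance premium: $266.20
Employee stock purchase plan: $332.79
Charitable contribution: $308.79
Total deductions = $209.51 + $199.30 + $391.57 + $318.21 + $21.21 + $266.20 + $332.79 + $308.79 = $2047.58
Net pay = $5303.49 − $2047.58 = $3255.91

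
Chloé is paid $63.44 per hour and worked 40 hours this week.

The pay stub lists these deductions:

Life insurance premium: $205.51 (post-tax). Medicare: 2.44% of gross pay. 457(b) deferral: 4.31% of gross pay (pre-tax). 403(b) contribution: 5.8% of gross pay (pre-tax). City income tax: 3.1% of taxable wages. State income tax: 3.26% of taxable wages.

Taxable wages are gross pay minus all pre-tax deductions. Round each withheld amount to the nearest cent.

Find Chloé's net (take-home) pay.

Gross pay: 40 × $63.44 = $2,537.60
403(b) contribution: $2,537.60 × 0.058 = $147.18
457(b) deferral: $2,537.60 × 0.0431 = $109.37
Pre-tax total = $147.18 + $109.37 = $256.55
Taxable wages = $2,537.60 − $256.55 = $2,281.05
State income tax: $2,281.05 × 0.0326 = $74.36
City income tax: $2,281.05 × 0.031 = $70.71
Medicare: $2,537.60 × 0.0244 = $61.92
Life insurance premium: $205.51
Total deductions = $147.18 + $109.37 + $74.36 + $70.71 + $61.92 + $205.51 = $669.05
Net pay = $2,537.60 − $669.05 = $1,868.55

$1,868.55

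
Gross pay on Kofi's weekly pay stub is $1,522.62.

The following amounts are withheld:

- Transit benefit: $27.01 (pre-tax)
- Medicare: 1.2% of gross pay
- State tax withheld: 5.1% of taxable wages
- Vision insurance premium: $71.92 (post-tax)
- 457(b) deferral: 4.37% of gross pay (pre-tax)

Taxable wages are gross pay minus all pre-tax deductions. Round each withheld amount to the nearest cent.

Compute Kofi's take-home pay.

457(b) deferral: $1,522.62 × 0.0437 = $66.54
Transit benefit: $27.01
Pre-tax total = $66.54 + $27.01 = $93.55
Taxable wages = $1,522.62 − $93.55 = $1,429.07
State tax withheld: $1,429.07 × 0.051 = $72.88
Medicare: $1,522.62 × 0.012 = $18.27
Vision insurance premium: $71.92
Total deductions = $66.54 + $27.01 + $72.88 + $18.27 + $71.92 = $256.62
Net pay = $1,522.62 − $256.62 = $1,266.00

$1,266.00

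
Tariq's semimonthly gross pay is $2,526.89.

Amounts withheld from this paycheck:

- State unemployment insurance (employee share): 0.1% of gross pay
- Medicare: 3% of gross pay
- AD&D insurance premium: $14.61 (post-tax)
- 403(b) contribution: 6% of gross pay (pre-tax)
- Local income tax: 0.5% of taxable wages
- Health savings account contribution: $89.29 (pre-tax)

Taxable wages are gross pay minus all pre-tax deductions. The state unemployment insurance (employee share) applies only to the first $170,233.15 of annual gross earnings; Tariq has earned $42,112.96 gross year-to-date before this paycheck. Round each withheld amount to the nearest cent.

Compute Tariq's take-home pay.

403(b) contribution: $2,526.89 × 0.06 = $151.61
Health savings account contribution: $89.29
Pre-tax total = $151.61 + $89.29 = $240.90
Taxable wages = $2,526.89 − $240.90 = $2,285.99
Local income tax: $2,285.99 × 0.005 = $11.43
State unemployment insurance (employee share): cap not yet reached, full $2,526.89 is subject → $2,526.89 × 0.001 = $2.53
Medicare: $2,526.89 × 0.03 = $75.81
AD&D insurance premium: $14.61
Total deductions = $151.61 + $89.29 + $11.43 + $2.53 + $75.81 + $14.61 = $345.28
Net pay = $2,526.89 − $345.28 = $2,181.61

$2,181.61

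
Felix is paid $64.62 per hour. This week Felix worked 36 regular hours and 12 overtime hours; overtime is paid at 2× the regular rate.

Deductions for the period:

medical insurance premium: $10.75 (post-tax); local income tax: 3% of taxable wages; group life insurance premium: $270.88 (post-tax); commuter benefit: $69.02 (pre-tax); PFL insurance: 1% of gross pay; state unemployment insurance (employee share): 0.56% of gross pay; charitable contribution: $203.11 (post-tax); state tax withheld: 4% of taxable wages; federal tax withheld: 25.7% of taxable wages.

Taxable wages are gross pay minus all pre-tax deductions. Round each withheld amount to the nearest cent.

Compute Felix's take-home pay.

Regular pay: 36 × $64.62 = $2,326.32
Overtime pay: 12 × $64.62 × 2 = $1,550.88
Gross pay = $2,326.32 + $1,550.88 = $3,877.20
Commuter benefit: $69.02
Taxable wages = $3,877.20 − $69.02 = $3,808.18
State tax withheld: $3,808.18 × 0.04 = $152.33
Federal tax withheld: $3,808.18 × 0.257 = $978.70
Local income tax: $3,808.18 × 0.03 = $114.25
State unemployment insurance (employee share): $3,877.20 × 0.0056 = $21.71
PFL insurance: $3,877.20 × 0.01 = $38.77
Medical insurance premium: $10.75
Group life insurance premium: $270.88
Charitable contribution: $203.11
Total deductions = $69.02 + $152.33 + $978.70 + $114.25 + $21.71 + $38.77 + $10.75 + $270.88 + $203.11 = $1,859.52
Net pay = $3,877.20 − $1,859.52 = $2,017.68

$2,017.68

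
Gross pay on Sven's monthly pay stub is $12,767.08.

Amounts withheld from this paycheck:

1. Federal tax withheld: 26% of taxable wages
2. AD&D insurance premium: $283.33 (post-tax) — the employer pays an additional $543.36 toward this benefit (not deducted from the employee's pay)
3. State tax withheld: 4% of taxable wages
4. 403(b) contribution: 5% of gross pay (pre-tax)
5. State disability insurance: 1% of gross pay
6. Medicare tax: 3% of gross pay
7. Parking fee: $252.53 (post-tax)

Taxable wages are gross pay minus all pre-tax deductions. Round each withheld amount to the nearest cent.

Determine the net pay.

403(b) contribution: $12,767.08 × 0.05 = $638.35
Taxable wages = $12,767.08 − $638.35 = $12,128.73
State tax withheld: $12,128.73 × 0.04 = $485.15
Federal tax withheld: $12,128.73 × 0.26 = $3,153.47
State disability insurance: $12,767.08 × 0.01 = $127.67
Medicare tax: $12,767.08 × 0.03 = $383.01
Parking fee: $252.53
AD&D insurance premium: $283.33
(Employer's $543.36 toward AD&D insurance premium is not withheld from the employee.)
Total deductions = $638.35 + $485.15 + $3,153.47 + $127.67 + $383.01 + $252.53 + $283.33 = $5,323.51
Net pay = $12,767.08 − $5,323.51 = $7,443.57

$7,443.57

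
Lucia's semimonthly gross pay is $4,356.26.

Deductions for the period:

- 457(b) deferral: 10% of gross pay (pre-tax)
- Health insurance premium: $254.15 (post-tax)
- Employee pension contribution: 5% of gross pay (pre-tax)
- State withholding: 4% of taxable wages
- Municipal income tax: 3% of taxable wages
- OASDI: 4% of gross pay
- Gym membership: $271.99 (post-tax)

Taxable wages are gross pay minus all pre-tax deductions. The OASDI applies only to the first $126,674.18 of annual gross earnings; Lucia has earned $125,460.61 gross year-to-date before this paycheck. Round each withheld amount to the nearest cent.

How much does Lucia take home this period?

457(b) deferral: $4,356.26 × 0.1 = $435.63
Employee pension contribution: $4,356.26 × 0.05 = $217.81
Pre-tax total = $435.63 + $217.81 = $653.44
Taxable wages = $4,356.26 − $653.44 = $3,702.82
Municipal income tax: $3,702.82 × 0.03 = $111.08
State withholding: $3,702.82 × 0.04 = $148.11
OASDI: only $126,674.18 − $125,460.61 = $1,213.57 of this check is subject → $1,213.57 × 0.04 = $48.54
Health insurance premium: $254.15
Gym membership: $271.99
Total deductions = $435.63 + $217.81 + $111.08 + $148.11 + $48.54 + $254.15 + $271.99 = $1,487.31
Net pay = $4,356.26 − $1,487.31 = $2,868.95

$2,868.95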